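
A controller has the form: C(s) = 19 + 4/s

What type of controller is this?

This is a Proportional-Integral (PI) controller.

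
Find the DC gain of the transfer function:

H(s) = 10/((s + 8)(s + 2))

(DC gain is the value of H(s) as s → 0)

DC gain = H(0) = 10/(8 × 2) = 10/16 = 0.625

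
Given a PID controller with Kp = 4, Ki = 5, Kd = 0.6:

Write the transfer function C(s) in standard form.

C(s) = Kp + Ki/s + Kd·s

Substituting values: C(s) = 4 + 5/s + 0.6s = (0.6s² + 4s + 5)/s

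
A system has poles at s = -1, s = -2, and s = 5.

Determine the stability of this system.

Pole(s) at s = 5 are not in the left half-plane. System is unstable.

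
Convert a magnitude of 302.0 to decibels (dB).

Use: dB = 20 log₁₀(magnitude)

dB = 20 log₁₀(302.0) = 49.6 dB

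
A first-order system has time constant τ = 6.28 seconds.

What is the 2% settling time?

For first-order system, 2% settling time ≈ 4τ = 4 × 6.28 = 25.12 s.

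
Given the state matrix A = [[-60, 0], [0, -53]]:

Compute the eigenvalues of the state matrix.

For diagonal matrix, eigenvalues are diagonal entries: λ₁ = -60, λ₂ = -53.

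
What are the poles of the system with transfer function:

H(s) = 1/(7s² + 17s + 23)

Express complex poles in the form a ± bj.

Discriminant = 17² - 4×7×23 = 289 - 644 = -355 < 0, so the poles are a complex conjugate pair s = (-17 ± j√355)/(2×7). Real part = -17/(2×7) = -17/14 ≈ -1.2143; imaginary part = ±√355/(2×7) ≈ 1.3458. Poles: s = -1.2143 ± 1.3458j.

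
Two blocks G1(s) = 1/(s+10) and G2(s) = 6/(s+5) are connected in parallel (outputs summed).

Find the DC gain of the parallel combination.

Parallel: G_eq = G1 + G2. DC gain = G1(0) + G2(0) = 1/10 + 6/5 = 0.1 + 1.2 = 1.3.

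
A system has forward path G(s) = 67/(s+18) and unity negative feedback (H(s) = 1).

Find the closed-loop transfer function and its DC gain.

T(s) = G/(1+GH) = [67/(s+18)] / [1 + 67/(s+18)] = 67/(s+18+67) = 67/(s+85). DC gain = 67/85 = 0.7882.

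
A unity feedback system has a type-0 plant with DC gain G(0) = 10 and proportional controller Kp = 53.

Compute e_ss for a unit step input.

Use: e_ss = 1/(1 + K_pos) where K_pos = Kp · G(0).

K_pos = Kp · G(0) = 53 × 10 = 530. e_ss = 1/(1 + 530) = 0.0019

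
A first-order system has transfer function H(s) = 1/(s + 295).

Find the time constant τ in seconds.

For H(s) = 1/(s + 1/τ), the pole is at -1/τ = -295, so τ = 1/295 = 0.0034 s.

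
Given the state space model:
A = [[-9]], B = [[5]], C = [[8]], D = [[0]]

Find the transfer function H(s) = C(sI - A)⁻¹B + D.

(sI - A)⁻¹ = 1/(s + 9). H(s) = 8 × 5/(s + 9) + 0 = 40/(s + 9).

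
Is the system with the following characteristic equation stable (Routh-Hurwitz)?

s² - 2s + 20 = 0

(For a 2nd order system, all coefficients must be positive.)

Coefficients: 1, -2, 20. b=-2 not positive, so system is unstable.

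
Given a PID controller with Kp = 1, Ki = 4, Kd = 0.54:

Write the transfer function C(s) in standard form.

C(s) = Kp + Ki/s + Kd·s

Substituting values: C(s) = 1 + 4/s + 0.54s = (0.54s² + s + 4)/s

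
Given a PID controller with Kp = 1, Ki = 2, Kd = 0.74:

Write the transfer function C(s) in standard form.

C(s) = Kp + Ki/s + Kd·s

Substituting values: C(s) = 1 + 2/s + 0.74s = (0.74s² + s + 2)/s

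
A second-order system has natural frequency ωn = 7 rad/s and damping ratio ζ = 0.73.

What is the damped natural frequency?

ωd = ωn√(1 - ζ²) = 7√(1 - 0.73²) = 4.78 rad/s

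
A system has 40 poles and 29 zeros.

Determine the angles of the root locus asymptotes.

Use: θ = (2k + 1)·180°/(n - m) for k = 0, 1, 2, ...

n - m = 40 - 29 = 11. Angles: θk = (2k + 1)·180°/11 = 16.36°, 49.09°, 81.82°, 114.55°, 147.27°, 180°, 212.73°, 245.45°, 278.18°, 310.91°, 343.64°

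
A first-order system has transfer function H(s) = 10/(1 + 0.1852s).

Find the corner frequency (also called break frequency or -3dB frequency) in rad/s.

Corner frequency = 1/τ = 1/0.1852 = 5.4 rad/s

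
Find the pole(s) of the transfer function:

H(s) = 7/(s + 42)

Pole is where denominator = 0: s + 42 = 0, so s = -42.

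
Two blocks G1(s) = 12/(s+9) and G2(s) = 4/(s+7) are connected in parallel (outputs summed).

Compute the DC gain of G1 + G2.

Parallel: G_eq = G1 + G2. DC gain = G1(0) + G2(0) = 12/9 + 4/7 = 1.3333 + 0.5714 = 1.9048.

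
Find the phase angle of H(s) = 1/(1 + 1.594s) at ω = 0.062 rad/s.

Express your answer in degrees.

Phase = -arctan(ωτ) = -arctan(0.062 × 1.594) = -5.6°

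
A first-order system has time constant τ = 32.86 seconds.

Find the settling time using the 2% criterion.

For first-order system, 2% settling time ≈ 4τ = 4 × 32.86 = 131.44 s.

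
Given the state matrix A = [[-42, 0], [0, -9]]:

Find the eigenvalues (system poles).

For diagonal matrix, eigenvalues are diagonal entries: λ₁ = -42, λ₂ = -9.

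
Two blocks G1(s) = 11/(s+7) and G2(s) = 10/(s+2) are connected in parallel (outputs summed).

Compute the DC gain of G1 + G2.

Parallel: G_eq = G1 + G2. DC gain = G1(0) + G2(0) = 11/7 + 10/2 = 1.5714 + 5 = 6.5714.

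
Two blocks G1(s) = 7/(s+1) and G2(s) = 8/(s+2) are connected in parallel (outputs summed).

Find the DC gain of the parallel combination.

Parallel: G_eq = G1 + G2. DC gain = G1(0) + G2(0) = 7/1 + 8/2 = 7 + 4 = 11.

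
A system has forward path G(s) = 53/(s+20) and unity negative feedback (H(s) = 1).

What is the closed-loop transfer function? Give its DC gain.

T(s) = G/(1+GH) = [53/(s+20)] / [1 + 53/(s+20)] = 53/(s+20+53) = 53/(s+73). DC gain = 53/73 = 0.7260.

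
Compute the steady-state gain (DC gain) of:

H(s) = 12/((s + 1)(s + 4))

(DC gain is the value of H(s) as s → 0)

DC gain = H(0) = 12/(1 × 4) = 12/4 = 3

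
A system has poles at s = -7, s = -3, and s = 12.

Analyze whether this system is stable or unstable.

Pole(s) at s = 12 are not in the left half-plane. System is unstable.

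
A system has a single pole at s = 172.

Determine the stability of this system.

Pole at s = 172 is in the right half-plane. Unstable.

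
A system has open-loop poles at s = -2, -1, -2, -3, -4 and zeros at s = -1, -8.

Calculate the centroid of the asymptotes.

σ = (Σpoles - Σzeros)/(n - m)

σ = (Σpoles - Σzeros)/(n - m) = (-12 - (-9))/(5 - 2) = -3/3 = -1.0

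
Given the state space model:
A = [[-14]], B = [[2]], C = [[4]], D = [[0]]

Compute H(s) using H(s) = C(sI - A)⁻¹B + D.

(sI - A)⁻¹ = 1/(s + 14). H(s) = 4 × 2/(s + 14) + 0 = 8/(s + 14).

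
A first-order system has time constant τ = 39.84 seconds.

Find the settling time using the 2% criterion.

For first-order system, 2% settling time ≈ 4τ = 4 × 39.84 = 159.36 s.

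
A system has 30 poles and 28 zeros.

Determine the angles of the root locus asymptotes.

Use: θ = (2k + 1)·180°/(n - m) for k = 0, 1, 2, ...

n - m = 30 - 28 = 2. Angles: θk = (2k + 1)·180°/2 = 90°, 270°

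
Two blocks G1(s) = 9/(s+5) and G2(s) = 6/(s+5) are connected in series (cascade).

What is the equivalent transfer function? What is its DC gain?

Series: multiply transfer functions. G_eq = 9/(s+5) × 6/(s+5) = 54/((s+5)(s+5)). DC gain = 54/(5×5) = 2.16.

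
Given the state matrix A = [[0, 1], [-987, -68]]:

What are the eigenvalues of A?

det(A - λI) = λ² - (-68)λ + 987 = (λ - (-21))(λ - (-47)). Eigenvalues: -21, -47.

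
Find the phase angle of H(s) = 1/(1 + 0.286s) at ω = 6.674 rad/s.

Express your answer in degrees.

Phase = -arctan(ωτ) = -arctan(6.674 × 0.286) = -62.3°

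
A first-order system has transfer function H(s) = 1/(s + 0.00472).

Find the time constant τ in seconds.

For H(s) = 1/(s + 1/τ), the pole is at -1/τ = -0.00472, so τ = 1/0.00472 = 211.9 s.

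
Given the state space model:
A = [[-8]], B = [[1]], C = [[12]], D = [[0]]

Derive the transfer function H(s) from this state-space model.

(sI - A)⁻¹ = 1/(s + 8). H(s) = 12 × 1/(s + 8) + 0 = 12/(s + 8).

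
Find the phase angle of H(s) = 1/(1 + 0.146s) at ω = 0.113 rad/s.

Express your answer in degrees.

Phase = -arctan(ωτ) = -arctan(0.113 × 0.146) = -0.9°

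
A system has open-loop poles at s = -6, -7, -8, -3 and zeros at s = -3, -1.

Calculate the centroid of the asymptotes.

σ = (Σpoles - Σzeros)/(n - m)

σ = (Σpoles - Σzeros)/(n - m) = (-24 - (-4))/(4 - 2) = -20/2 = -10.0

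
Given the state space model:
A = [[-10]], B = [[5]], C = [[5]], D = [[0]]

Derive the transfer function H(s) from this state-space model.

(sI - A)⁻¹ = 1/(s + 10). H(s) = 5 × 5/(s + 10) + 0 = 25/(s + 10).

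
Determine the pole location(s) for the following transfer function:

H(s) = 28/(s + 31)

Pole is where denominator = 0: s + 31 = 0, so s = -31.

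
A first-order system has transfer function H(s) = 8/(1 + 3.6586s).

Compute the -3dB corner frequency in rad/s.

Corner frequency = 1/τ = 1/3.6586 = 0.273 rad/s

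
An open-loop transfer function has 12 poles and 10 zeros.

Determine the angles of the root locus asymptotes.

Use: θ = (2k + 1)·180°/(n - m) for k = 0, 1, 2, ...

n - m = 12 - 10 = 2. Angles: θk = (2k + 1)·180°/2 = 90°, 270°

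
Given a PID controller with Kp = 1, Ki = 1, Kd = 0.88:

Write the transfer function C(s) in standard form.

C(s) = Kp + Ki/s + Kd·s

Substituting values: C(s) = 1 + 1/s + 0.88s = (0.88s² + s + 1)/s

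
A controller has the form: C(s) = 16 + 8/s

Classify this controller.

This is a Proportional-Integral (PI) controller.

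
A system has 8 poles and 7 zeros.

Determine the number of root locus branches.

Root locus has n branches where n = number of poles = 8.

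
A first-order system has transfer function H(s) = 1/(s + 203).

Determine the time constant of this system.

For H(s) = 1/(s + 1/τ), the pole is at -1/τ = -203, so τ = 1/203 = 0.0049 s.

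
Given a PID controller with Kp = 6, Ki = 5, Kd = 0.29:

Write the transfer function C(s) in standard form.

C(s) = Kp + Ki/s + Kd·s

Substituting values: C(s) = 6 + 5/s + 0.29s = (0.29s² + 6s + 5)/s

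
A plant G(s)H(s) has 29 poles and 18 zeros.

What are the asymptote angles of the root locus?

n - m = 29 - 18 = 11. Angles: θk = (2k + 1)·180°/11 = 16.36°, 49.09°, 81.82°, 114.55°, 147.27°, 180°, 212.73°, 245.45°, 278.18°, 310.91°, 343.64°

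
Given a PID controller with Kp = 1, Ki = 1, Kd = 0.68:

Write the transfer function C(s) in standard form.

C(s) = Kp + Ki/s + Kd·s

Substituting values: C(s) = 1 + 1/s + 0.68s = (0.68s² + s + 1)/s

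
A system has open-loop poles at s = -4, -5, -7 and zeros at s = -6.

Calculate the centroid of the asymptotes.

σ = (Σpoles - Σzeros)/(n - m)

σ = (Σpoles - Σzeros)/(n - m) = (-16 - (-6))/(3 - 1) = -10/2 = -5.0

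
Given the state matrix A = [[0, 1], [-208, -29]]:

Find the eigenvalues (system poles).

det(A - λI) = λ² - (-29)λ + 208 = (λ - (-16))(λ - (-13)). Eigenvalues: -16, -13.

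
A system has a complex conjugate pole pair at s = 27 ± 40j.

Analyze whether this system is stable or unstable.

Real part of poles is 27 (> 0, right half-plane). Unstable.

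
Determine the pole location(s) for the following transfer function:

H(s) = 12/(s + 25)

Pole is where denominator = 0: s + 25 = 0, so s = -25.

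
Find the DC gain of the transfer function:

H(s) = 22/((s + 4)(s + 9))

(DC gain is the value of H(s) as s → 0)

DC gain = H(0) = 22/(4 × 9) = 22/36 = 0.6111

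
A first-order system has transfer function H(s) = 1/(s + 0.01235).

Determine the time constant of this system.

For H(s) = 1/(s + 1/τ), the pole is at -1/τ = -0.01235, so τ = 1/0.01235 = 80.97 s.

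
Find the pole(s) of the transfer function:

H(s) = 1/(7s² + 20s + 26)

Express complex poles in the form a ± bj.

Discriminant = 20² - 4×7×26 = 400 - 728 = -328 < 0, so the poles are a complex conjugate pair s = (-20 ± j√328)/(2×7). Real part = -20/(2×7) = -20/14 ≈ -1.4286; imaginary part = ±√328/(2×7) ≈ 1.2936. Poles: s = -1.4286 ± 1.2936j.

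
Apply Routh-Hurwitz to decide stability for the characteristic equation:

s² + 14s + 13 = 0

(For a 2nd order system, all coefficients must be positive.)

Coefficients: 1, 14, 13. All positive, so system is stable.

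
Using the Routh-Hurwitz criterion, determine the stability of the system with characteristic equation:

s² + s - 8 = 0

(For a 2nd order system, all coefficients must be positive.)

Coefficients: 1, 1, -8. c=-8 not positive, so system is unstable.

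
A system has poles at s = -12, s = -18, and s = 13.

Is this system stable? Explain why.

Pole(s) at s = 13 are not in the left half-plane. System is unstable.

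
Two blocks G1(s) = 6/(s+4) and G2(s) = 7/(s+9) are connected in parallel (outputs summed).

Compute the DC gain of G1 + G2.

Parallel: G_eq = G1 + G2. DC gain = G1(0) + G2(0) = 6/4 + 7/9 = 1.5 + 0.7778 = 2.2778.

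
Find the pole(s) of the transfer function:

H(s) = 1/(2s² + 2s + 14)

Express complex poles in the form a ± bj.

Discriminant = 2² - 4×2×14 = 4 - 112 = -108 < 0, so the poles are a complex conjugate pair s = (-2 ± j√108)/(2×2). Real part = -2/(2×2) = -2/4 = -0.5; imaginary part = ±√108/(2×2) ≈ 2.5981. Poles: s = -0.5 ± 2.5981j.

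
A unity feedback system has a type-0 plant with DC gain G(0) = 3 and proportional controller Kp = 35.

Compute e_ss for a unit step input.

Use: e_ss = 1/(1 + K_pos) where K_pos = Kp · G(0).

K_pos = Kp · G(0) = 35 × 3 = 105. e_ss = 1/(1 + 105) = 0.0094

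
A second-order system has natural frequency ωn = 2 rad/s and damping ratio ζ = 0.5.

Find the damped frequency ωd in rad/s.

ωd = ωn√(1 - ζ²) = 2√(1 - 0.5²) = 1.73 rad/s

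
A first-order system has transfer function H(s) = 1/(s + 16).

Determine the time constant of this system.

For H(s) = 1/(s + 1/τ), the pole is at -1/τ = -16, so τ = 1/16 = 0.0625 s.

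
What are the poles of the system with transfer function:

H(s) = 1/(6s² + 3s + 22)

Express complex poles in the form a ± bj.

Discriminant = 3² - 4×6×22 = 9 - 528 = -519 < 0, so the poles are a complex conjugate pair s = (-3 ± j√519)/(2×6). Real part = -3/(2×6) = -3/12 = -0.25; imaginary part = ±√519/(2×6) ≈ 1.8985. Poles: s = -0.25 ± 1.8985j.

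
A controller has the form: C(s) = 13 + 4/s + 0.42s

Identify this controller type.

This is a Proportional-Integral-Derivative (PID) controller.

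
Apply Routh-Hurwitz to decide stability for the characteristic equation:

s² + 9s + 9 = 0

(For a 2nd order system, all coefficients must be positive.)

Coefficients: 1, 9, 9. All positive, so system is stable.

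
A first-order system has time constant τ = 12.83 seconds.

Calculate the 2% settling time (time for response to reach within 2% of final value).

For first-order system, 2% settling time ≈ 4τ = 4 × 12.83 = 51.32 s.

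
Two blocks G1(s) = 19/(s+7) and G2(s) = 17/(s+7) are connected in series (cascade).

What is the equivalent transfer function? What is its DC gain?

Series: multiply transfer functions. G_eq = 19/(s+7) × 17/(s+7) = 323/((s+7)(s+7)). DC gain = 323/(7×7) = 6.5918.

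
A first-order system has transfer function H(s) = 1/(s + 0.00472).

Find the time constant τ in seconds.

For H(s) = 1/(s + 1/τ), the pole is at -1/τ = -0.00472, so τ = 1/0.00472 = 211.9 s.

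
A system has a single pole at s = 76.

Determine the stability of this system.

Pole at s = 76 is in the right half-plane. Unstable.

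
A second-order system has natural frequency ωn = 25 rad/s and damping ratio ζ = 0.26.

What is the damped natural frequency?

ωd = ωn√(1 - ζ²) = 25√(1 - 0.26²) = 24.14 rad/s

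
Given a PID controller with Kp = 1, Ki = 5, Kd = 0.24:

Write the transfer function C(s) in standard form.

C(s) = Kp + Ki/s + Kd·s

Substituting values: C(s) = 1 + 5/s + 0.24s = (0.24s² + s + 5)/s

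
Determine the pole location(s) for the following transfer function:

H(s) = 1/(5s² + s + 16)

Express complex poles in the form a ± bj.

Discriminant = 1² - 4×5×16 = 1 - 320 = -319 < 0, so the poles are a complex conjugate pair s = (-1 ± j√319)/(2×5). Real part = -1/(2×5) = -1/10 = -0.1; imaginary part = ±√319/(2×5) ≈ 1.7861. Poles: s = -0.1 ± 1.7861j.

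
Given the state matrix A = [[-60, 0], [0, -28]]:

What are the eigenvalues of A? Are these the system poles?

For diagonal matrix, eigenvalues are diagonal entries: λ₁ = -60, λ₂ = -28. Eigenvalues of A = system poles.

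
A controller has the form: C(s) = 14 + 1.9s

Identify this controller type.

This is a Proportional-Derivative (PD) controller.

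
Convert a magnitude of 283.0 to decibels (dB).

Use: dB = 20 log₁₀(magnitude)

dB = 20 log₁₀(283.0) = 49.0 dB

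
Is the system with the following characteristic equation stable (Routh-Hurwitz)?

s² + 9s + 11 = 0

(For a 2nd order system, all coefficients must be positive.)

Coefficients: 1, 9, 11. All positive, so system is stable.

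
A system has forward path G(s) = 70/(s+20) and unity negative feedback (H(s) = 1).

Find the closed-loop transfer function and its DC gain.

T(s) = G/(1+GH) = [70/(s+20)] / [1 + 70/(s+20)] = 70/(s+20+70) = 70/(s+90). DC gain = 70/90 = 0.7778.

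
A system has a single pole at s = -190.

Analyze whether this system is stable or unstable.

Pole at s = -190 is in the left half-plane. Stable.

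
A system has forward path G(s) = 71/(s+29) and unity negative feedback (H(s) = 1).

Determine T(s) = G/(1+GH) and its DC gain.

T(s) = G/(1+GH) = [71/(s+29)] / [1 + 71/(s+29)] = 71/(s+29+71) = 71/(s+100). DC gain = 71/100 = 0.71.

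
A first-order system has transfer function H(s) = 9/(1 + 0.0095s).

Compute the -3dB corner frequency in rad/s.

Corner frequency = 1/τ = 1/0.0095 = 105.263 rad/s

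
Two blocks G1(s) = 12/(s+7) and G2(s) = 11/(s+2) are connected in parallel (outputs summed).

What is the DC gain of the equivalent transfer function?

Parallel: G_eq = G1 + G2. DC gain = G1(0) + G2(0) = 12/7 + 11/2 = 1.7143 + 5.5 = 7.2143.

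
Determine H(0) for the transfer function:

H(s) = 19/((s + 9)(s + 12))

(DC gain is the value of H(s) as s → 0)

DC gain = H(0) = 19/(9 × 12) = 19/108 = 0.1759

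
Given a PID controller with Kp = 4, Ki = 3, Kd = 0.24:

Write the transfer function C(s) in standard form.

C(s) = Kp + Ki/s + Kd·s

Substituting values: C(s) = 4 + 3/s + 0.24s = (0.24s² + 4s + 3)/s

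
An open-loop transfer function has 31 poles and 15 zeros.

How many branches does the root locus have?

Root locus has n branches where n = number of poles = 31.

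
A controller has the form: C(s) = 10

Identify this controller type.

This is a Proportional (P) controller.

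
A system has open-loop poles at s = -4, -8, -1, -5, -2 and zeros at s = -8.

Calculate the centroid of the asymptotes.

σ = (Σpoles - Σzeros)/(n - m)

σ = (Σpoles - Σzeros)/(n - m) = (-20 - (-8))/(5 - 1) = -12/4 = -3.0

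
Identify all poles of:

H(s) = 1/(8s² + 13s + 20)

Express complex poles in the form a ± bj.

Discriminant = 13² - 4×8×20 = 169 - 640 = -471 < 0, so the poles are a complex conjugate pair s = (-13 ± j√471)/(2×8). Real part = -13/(2×8) = -13/16 = -0.8125; imaginary part = ±√471/(2×8) ≈ 1.3564. Poles: s = -0.8125 ± 1.3564j.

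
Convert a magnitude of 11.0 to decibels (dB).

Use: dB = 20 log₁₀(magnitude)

dB = 20 log₁₀(11.0) = 20.8 dB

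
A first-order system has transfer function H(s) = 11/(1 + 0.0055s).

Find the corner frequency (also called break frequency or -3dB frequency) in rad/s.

Corner frequency = 1/τ = 1/0.0055 = 181.818 rad/s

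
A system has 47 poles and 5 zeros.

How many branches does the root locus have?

Root locus has n branches where n = number of poles = 47.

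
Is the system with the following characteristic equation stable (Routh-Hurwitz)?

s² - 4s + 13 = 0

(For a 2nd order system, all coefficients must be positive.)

Coefficients: 1, -4, 13. b=-4 not positive, so system is unstable.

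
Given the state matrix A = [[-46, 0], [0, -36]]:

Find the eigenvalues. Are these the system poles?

For diagonal matrix, eigenvalues are diagonal entries: λ₁ = -46, λ₂ = -36. Eigenvalues of A = system poles.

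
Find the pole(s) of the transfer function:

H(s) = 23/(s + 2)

Pole is where denominator = 0: s + 2 = 0, so s = -2.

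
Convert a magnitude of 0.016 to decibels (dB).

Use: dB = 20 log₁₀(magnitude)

dB = 20 log₁₀(0.016) = -35.9 dB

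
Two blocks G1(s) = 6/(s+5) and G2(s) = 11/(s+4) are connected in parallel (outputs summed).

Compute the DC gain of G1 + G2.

Parallel: G_eq = G1 + G2. DC gain = G1(0) + G2(0) = 6/5 + 11/4 = 1.2 + 2.75 = 3.95.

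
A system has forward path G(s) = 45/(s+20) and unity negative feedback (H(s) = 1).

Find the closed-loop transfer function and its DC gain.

T(s) = G/(1+GH) = [45/(s+20)] / [1 + 45/(s+20)] = 45/(s+20+45) = 45/(s+65). DC gain = 45/65 = 0.6923.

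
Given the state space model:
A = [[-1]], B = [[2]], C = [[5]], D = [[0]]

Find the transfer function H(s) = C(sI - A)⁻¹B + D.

(sI - A)⁻¹ = 1/(s + 1). H(s) = 5 × 2/(s + 1) + 0 = 10/(s + 1).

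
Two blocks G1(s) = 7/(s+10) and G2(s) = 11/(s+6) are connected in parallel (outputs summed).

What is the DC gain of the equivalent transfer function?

Parallel: G_eq = G1 + G2. DC gain = G1(0) + G2(0) = 7/10 + 11/6 = 0.7 + 1.8333 = 2.5333.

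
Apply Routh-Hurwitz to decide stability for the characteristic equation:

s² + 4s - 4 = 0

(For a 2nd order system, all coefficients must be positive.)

Coefficients: 1, 4, -4. c=-4 not positive, so system is unstable.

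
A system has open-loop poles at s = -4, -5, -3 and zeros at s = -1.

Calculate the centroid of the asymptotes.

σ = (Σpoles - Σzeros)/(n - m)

σ = (Σpoles - Σzeros)/(n - m) = (-12 - (-1))/(3 - 1) = -11/2 = -5.5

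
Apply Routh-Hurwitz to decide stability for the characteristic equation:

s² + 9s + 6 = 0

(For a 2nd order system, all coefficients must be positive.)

Coefficients: 1, 9, 6. All positive, so system is stable.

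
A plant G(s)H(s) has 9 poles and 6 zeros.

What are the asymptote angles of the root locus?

n - m = 9 - 6 = 3. Angles: θk = (2k + 1)·180°/3 = 60°, 180°, 300°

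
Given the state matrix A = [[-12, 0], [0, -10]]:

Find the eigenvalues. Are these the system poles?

For diagonal matrix, eigenvalues are diagonal entries: λ₁ = -12, λ₂ = -10. Eigenvalues of A = system poles.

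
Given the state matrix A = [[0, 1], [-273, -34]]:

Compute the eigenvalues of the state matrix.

det(A - λI) = λ² - (-34)λ + 273 = (λ - (-13))(λ - (-21)). Eigenvalues: -13, -21.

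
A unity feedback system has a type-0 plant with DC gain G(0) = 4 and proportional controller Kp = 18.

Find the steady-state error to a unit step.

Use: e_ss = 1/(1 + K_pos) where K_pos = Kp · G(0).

K_pos = Kp · G(0) = 18 × 4 = 72. e_ss = 1/(1 + 72) = 0.0137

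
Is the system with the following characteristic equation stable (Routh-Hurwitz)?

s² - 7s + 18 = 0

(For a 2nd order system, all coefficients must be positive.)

Coefficients: 1, -7, 18. b=-7 not positive, so system is unstable.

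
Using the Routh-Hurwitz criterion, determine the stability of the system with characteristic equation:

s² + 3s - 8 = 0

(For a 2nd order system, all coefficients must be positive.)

Coefficients: 1, 3, -8. c=-8 not positive, so system is unstable.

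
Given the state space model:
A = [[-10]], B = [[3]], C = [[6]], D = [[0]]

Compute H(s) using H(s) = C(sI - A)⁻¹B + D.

(sI - A)⁻¹ = 1/(s + 10). H(s) = 6 × 3/(s + 10) + 0 = 18/(s + 10).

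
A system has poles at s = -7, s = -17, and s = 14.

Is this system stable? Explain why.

Pole(s) at s = 14 are not in the left half-plane. System is unstable.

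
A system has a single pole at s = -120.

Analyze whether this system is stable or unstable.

Pole at s = -120 is in the left half-plane. Stable.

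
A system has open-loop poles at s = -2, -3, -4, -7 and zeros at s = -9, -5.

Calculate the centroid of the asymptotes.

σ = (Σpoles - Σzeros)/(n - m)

σ = (Σpoles - Σzeros)/(n - m) = (-16 - (-14))/(4 - 2) = -2/2 = -1.0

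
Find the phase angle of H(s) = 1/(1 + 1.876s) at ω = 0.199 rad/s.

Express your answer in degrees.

Phase = -arctan(ωτ) = -arctan(0.199 × 1.876) = -20.5°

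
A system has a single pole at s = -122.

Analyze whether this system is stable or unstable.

Pole at s = -122 is in the left half-plane. Stable.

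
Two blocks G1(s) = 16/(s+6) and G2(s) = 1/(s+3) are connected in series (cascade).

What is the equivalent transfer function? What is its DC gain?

Series: multiply transfer functions. G_eq = 16/(s+6) × 1/(s+3) = 16/((s+6)(s+3)). DC gain = 16/(6×3) = 0.8889.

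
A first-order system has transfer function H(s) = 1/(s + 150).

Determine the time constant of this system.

For H(s) = 1/(s + 1/τ), the pole is at -1/τ = -150, so τ = 1/150 = 0.0067 s.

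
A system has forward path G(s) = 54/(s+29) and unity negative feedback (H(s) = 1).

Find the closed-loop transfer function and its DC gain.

T(s) = G/(1+GH) = [54/(s+29)] / [1 + 54/(s+29)] = 54/(s+29+54) = 54/(s+83). DC gain = 54/83 = 0.6506.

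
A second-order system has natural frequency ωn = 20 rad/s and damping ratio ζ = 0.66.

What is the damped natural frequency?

ωd = ωn√(1 - ζ²) = 20√(1 - 0.66²) = 15.03 rad/s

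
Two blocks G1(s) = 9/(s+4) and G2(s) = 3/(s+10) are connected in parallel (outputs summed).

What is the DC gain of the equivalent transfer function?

Parallel: G_eq = G1 + G2. DC gain = G1(0) + G2(0) = 9/4 + 3/10 = 2.25 + 0.3 = 2.55.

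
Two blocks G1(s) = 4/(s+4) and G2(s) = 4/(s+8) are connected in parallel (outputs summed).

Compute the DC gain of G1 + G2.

Parallel: G_eq = G1 + G2. DC gain = G1(0) + G2(0) = 4/4 + 4/8 = 1 + 0.5 = 1.5.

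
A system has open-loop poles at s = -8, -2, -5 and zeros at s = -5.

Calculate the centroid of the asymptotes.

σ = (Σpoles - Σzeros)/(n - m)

σ = (Σpoles - Σzeros)/(n - m) = (-15 - (-5))/(3 - 1) = -10/2 = -5.0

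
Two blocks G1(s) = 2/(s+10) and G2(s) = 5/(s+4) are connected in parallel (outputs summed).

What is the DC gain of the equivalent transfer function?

Parallel: G_eq = G1 + G2. DC gain = G1(0) + G2(0) = 2/10 + 5/4 = 0.2 + 1.25 = 1.45.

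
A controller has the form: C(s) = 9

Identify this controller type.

This is a Proportional (P) controller.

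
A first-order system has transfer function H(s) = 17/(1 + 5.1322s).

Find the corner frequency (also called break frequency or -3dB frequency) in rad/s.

Corner frequency = 1/τ = 1/5.1322 = 0.195 rad/s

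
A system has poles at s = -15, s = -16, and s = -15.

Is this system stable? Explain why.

All poles are in the left half-plane. System is stable.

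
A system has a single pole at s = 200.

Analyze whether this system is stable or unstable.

Pole at s = 200 is in the right half-plane. Unstable.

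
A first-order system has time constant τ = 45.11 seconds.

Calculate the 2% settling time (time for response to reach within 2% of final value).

For first-order system, 2% settling time ≈ 4τ = 4 × 45.11 = 180.44 s.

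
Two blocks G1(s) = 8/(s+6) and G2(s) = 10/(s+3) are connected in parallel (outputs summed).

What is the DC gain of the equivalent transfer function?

Parallel: G_eq = G1 + G2. DC gain = G1(0) + G2(0) = 8/6 + 10/3 = 1.3333 + 3.3333 = 4.6667.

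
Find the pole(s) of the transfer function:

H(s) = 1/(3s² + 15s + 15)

Discriminant = 15² - 4×3×15 = 225 - 180 = 45 > 0, so two distinct real poles. Using quadratic formula: s = (-15 ± √45)/(2×3) = (-15 ± √45)/6, with √45 ≈ 6.7082. s₁ ≈ -1.3820, s₂ ≈ -3.6180. Poles: s₁ = -1.3820, s₂ = -3.6180.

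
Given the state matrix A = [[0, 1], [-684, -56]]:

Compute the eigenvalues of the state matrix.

det(A - λI) = λ² - (-56)λ + 684 = (λ - (-38))(λ - (-18)). Eigenvalues: -38, -18.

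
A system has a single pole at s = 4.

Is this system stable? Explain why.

Pole at s = 4 is in the right half-plane. Unstable.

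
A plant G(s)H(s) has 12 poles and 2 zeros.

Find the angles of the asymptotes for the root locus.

n - m = 12 - 2 = 10. Angles: θk = (2k + 1)·180°/10 = 18°, 54°, 90°, 126°, 162°, 198°, 234°, 270°, 306°, 342°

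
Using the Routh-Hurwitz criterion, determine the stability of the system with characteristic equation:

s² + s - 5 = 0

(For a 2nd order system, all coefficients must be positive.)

Coefficients: 1, 1, -5. c=-5 not positive, so system is unstable.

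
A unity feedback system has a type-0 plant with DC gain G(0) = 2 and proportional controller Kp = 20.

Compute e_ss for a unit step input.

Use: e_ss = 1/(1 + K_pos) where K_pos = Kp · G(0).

K_pos = Kp · G(0) = 20 × 2 = 40. e_ss = 1/(1 + 40) = 0.0244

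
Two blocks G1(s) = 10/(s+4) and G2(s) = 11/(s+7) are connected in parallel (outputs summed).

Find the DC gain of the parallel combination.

Parallel: G_eq = G1 + G2. DC gain = G1(0) + G2(0) = 10/4 + 11/7 = 2.5 + 1.5714 = 4.0714.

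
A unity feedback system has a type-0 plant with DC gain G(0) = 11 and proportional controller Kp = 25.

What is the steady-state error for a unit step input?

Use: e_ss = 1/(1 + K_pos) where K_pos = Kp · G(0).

K_pos = Kp · G(0) = 25 × 11 = 275. e_ss = 1/(1 + 275) = 0.0036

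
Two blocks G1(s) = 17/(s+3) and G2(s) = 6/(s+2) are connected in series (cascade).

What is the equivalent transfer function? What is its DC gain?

Series: multiply transfer functions. G_eq = 17/(s+3) × 6/(s+2) = 102/((s+3)(s+2)). DC gain = 102/(3×2) = 17.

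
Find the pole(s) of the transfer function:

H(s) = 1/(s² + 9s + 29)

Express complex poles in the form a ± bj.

Discriminant = 9² - 4×1×29 = 81 - 116 = -35 < 0, so the poles are a complex conjugate pair s = (-9 ± j√35)/(2×1). Real part = -9/(2×1) = -9/2 = -4.5; imaginary part = ±√35/(2×1) ≈ 2.9580. Poles: s = -4.5 ± 2.9580j.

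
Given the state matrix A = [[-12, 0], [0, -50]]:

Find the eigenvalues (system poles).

For diagonal matrix, eigenvalues are diagonal entries: λ₁ = -12, λ₂ = -50.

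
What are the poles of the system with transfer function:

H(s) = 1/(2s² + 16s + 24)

Discriminant = 16² - 4×2×24 = 256 - 192 = 64 > 0, so two distinct real poles. Using quadratic formula: s = (-16 ± √64)/(2×2) = (-16 ± √64)/4, with √64 = 8. s₁ = -8/4 = -2, s₂ = -24/4 = -6. Poles: s₁ = -2, s₂ = -6.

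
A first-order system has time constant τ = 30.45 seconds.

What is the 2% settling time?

For first-order system, 2% settling time ≈ 4τ = 4 × 30.45 = 121.8 s.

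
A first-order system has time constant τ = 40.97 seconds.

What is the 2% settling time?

For first-order system, 2% settling time ≈ 4τ = 4 × 40.97 = 163.88 s.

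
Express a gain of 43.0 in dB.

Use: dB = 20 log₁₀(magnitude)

dB = 20 log₁₀(43.0) = 32.7 dB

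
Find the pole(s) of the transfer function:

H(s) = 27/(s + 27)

Pole is where denominator = 0: s + 27 = 0, so s = -27.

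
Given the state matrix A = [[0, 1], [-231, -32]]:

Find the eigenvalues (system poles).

det(A - λI) = λ² - (-32)λ + 231 = (λ - (-11))(λ - (-21)). Eigenvalues: -11, -21.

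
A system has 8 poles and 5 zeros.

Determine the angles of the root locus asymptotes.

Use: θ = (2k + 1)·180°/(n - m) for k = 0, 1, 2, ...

n - m = 8 - 5 = 3. Angles: θk = (2k + 1)·180°/3 = 60°, 180°, 300°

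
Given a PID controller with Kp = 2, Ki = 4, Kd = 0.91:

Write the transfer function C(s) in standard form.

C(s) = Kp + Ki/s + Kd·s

Substituting values: C(s) = 2 + 4/s + 0.91s = (0.91s² + 2s + 4)/s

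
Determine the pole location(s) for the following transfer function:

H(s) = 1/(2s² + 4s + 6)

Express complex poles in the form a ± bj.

Discriminant = 4² - 4×2×6 = 16 - 48 = -32 < 0, so the poles are a complex conjugate pair s = (-4 ± j√32)/(2×2). Real part = -4/(2×2) = -4/4 = -1; imaginary part = ±√32/(2×2) ≈ 1.4142. Poles: s = -1 ± 1.4142j.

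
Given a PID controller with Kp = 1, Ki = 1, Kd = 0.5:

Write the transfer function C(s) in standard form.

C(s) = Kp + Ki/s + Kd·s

Substituting values: C(s) = 1 + 1/s + 0.5s = (0.5s² + s + 1)/s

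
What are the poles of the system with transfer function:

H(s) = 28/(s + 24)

Pole is where denominator = 0: s + 24 = 0, so s = -24.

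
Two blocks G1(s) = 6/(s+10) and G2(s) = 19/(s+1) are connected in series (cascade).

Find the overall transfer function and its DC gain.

Series: multiply transfer functions. G_eq = 6/(s+10) × 19/(s+1) = 114/((s+10)(s+1)). DC gain = 114/(10×1) = 11.4.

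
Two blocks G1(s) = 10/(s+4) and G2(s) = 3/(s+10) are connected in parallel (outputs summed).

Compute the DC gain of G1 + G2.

Parallel: G_eq = G1 + G2. DC gain = G1(0) + G2(0) = 10/4 + 3/10 = 2.5 + 0.3 = 2.8.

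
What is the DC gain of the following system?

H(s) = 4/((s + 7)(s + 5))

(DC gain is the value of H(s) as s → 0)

DC gain = H(0) = 4/(7 × 5) = 4/35 = 0.1143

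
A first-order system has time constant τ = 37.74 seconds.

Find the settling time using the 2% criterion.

For first-order system, 2% settling time ≈ 4τ = 4 × 37.74 = 150.96 s.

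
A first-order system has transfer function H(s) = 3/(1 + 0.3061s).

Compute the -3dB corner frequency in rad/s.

Corner frequency = 1/τ = 1/0.3061 = 3.267 rad/s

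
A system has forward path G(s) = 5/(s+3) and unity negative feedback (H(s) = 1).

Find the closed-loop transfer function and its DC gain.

T(s) = G/(1+GH) = [5/(s+3)] / [1 + 5/(s+3)] = 5/(s+3+5) = 5/(s+8). DC gain = 5/8 = 0.625.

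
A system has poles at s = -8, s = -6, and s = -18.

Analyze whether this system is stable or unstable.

All poles are in the left half-plane. System is stable.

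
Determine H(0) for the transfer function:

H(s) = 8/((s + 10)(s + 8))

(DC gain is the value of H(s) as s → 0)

DC gain = H(0) = 8/(10 × 8) = 8/80 = 0.1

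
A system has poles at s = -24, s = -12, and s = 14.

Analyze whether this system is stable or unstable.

Pole(s) at s = 14 are not in the left half-plane. System is unstable.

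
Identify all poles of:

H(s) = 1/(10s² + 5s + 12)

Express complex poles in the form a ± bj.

Discriminant = 5² - 4×10×12 = 25 - 480 = -455 < 0, so the poles are a complex conjugate pair s = (-5 ± j√455)/(2×10). Real part = -5/(2×10) = -5/20 = -0.25; imaginary part = ±√455/(2×10) ≈ 1.0665. Poles: s = -0.25 ± 1.0665j.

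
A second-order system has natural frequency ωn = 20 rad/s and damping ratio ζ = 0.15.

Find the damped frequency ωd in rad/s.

ωd = ωn√(1 - ζ²) = 20√(1 - 0.15²) = 19.77 rad/s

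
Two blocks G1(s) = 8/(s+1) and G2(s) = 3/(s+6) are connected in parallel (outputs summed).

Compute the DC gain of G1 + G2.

Parallel: G_eq = G1 + G2. DC gain = G1(0) + G2(0) = 8/1 + 3/6 = 8 + 0.5 = 8.5.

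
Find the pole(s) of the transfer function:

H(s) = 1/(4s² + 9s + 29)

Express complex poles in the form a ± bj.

Discriminant = 9² - 4×4×29 = 81 - 464 = -383 < 0, so the poles are a complex conjugate pair s = (-9 ± j√383)/(2×4). Real part = -9/(2×4) = -9/8 = -1.125; imaginary part = ±√383/(2×4) ≈ 2.4463. Poles: s = -1.125 ± 2.4463j.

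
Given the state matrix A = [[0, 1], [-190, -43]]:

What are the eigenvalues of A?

det(A - λI) = λ² - (-43)λ + 190 = (λ - (-5))(λ - (-38)). Eigenvalues: -5, -38.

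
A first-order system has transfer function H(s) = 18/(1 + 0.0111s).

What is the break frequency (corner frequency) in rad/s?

Corner frequency = 1/τ = 1/0.0111 = 90.09 rad/s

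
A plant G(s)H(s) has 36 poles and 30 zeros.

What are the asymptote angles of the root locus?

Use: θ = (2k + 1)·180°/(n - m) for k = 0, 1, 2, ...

n - m = 36 - 30 = 6. Angles: θk = (2k + 1)·180°/6 = 30°, 90°, 150°, 210°, 270°, 330°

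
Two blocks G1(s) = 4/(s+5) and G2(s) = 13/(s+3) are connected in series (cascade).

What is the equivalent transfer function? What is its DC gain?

Series: multiply transfer functions. G_eq = 4/(s+5) × 13/(s+3) = 52/((s+5)(s+3)). DC gain = 52/(5×3) = 3.4667.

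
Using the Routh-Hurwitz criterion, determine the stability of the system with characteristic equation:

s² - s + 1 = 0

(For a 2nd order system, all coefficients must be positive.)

Coefficients: 1, -1, 1. b=-1 not positive, so system is unstable.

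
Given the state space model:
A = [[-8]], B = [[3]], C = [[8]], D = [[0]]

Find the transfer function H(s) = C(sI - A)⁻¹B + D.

(sI - A)⁻¹ = 1/(s + 8). H(s) = 8 × 3/(s + 8) + 0 = 24/(s + 8).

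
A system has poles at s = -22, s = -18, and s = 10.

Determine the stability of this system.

Pole(s) at s = 10 are not in the left half-plane. System is unstable.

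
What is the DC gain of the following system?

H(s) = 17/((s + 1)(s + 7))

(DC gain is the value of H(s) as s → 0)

DC gain = H(0) = 17/(1 × 7) = 17/7 = 2.4286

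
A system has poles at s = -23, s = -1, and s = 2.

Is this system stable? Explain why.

Pole(s) at s = 2 are not in the left half-plane. System is unstable.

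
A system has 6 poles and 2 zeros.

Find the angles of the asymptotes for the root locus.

n - m = 6 - 2 = 4. Angles: θk = (2k + 1)·180°/4 = 45°, 135°, 225°, 315°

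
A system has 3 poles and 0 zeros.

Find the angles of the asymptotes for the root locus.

n - m = 3 - 0 = 3. Angles: θk = (2k + 1)·180°/3 = 60°, 180°, 300°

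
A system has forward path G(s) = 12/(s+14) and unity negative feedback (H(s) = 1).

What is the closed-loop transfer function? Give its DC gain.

T(s) = G/(1+GH) = [12/(s+14)] / [1 + 12/(s+14)] = 12/(s+14+12) = 12/(s+26). DC gain = 12/26 = 0.4615.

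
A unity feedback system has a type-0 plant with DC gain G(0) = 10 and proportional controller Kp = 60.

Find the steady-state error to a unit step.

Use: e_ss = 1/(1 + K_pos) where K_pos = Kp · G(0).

K_pos = Kp · G(0) = 60 × 10 = 600. e_ss = 1/(1 + 600) = 0.0017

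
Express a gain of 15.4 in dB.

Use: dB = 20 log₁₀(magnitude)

dB = 20 log₁₀(15.4) = 23.8 dB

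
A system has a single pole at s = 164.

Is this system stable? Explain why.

Pole at s = 164 is in the right half-plane. Unstable.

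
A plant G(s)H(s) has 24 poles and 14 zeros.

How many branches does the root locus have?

Root locus has n branches where n = number of poles = 24.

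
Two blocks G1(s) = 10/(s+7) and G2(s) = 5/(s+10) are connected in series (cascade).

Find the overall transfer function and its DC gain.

Series: multiply transfer functions. G_eq = 10/(s+7) × 5/(s+10) = 50/((s+7)(s+10)). DC gain = 50/(7×10) = 0.7143.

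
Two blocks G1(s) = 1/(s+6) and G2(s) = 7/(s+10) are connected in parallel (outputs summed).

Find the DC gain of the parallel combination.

Parallel: G_eq = G1 + G2. DC gain = G1(0) + G2(0) = 1/6 + 7/10 = 0.1667 + 0.7 = 0.8667.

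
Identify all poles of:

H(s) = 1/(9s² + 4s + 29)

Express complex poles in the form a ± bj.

Discriminant = 4² - 4×9×29 = 16 - 1044 = -1028 < 0, so the poles are a complex conjugate pair s = (-4 ± j√1028)/(2×9). Real part = -4/(2×9) = -4/18 ≈ -0.2222; imaginary part = ±√1028/(2×9) ≈ 1.7812. Poles: s = -0.2222 ± 1.7812j.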